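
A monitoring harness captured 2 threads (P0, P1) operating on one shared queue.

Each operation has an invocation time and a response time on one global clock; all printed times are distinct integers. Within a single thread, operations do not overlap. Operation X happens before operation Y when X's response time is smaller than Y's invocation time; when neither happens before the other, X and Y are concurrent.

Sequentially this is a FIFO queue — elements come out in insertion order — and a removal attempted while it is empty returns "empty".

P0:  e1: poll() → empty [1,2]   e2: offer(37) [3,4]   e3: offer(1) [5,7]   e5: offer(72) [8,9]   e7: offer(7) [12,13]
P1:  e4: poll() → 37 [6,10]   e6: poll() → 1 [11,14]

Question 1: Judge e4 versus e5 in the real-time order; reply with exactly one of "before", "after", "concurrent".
e4 spans [6,10], e5 spans [8,9]
the intervals overlap in both directions

concurrent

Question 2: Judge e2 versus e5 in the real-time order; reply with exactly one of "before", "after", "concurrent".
e2 spans [3,4], e5 spans [8,9]
resp(e2)=4 < inv(e5)=8

before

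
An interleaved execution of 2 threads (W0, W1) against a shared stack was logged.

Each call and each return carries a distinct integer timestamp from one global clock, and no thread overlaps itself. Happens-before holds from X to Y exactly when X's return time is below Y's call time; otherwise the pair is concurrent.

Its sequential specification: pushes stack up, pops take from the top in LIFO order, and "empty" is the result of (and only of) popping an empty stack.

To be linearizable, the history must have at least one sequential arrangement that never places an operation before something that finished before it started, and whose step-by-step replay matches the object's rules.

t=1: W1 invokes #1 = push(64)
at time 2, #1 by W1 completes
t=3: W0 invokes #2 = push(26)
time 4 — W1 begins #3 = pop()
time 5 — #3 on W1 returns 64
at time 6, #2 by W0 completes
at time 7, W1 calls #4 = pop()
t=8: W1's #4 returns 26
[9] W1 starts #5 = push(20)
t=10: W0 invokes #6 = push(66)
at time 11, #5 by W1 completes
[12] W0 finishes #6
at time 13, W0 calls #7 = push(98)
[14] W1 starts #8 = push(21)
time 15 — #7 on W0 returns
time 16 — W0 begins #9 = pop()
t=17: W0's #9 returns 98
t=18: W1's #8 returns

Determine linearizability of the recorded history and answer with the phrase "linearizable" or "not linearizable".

linearizable

a witness: #1, #3, #2, #4, #5, #6, #7, #9, #8
after step 1 (#1 push(64)): stack <64>
after step 2 (#3 pop() → 64): stack <>
after step 3 (#2 push(26)): stack <26>
after step 4 (#4 pop() → 26): stack <>
after step 5 (#5 push(20)): stack <20>
after step 6 (#6 push(66)): stack <20,66>
after step 7 (#7 push(98)): stack <20,66,98>
after step 8 (#9 pop() → 98): stack <20,66>
after step 9 (#8 push(21)): stack <20,66,21>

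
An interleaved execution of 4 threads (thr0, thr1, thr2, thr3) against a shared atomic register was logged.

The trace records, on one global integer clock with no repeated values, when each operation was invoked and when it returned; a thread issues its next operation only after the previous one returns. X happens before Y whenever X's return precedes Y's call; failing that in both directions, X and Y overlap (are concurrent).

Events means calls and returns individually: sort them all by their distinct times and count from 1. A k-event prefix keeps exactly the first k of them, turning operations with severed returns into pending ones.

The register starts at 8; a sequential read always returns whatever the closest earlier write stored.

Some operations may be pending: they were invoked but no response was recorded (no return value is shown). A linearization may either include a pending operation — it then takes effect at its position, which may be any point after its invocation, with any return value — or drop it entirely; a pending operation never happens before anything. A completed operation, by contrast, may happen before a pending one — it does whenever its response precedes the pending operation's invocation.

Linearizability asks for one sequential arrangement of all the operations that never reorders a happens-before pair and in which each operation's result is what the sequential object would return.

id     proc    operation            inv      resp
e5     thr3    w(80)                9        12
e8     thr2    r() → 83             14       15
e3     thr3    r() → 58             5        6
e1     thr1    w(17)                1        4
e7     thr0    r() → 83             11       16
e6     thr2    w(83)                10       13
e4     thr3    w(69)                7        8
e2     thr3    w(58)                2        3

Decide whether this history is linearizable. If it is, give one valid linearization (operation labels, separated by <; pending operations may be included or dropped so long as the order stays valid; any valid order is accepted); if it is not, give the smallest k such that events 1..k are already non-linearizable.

step 1: e1 w(17) — value 17
step 2: e2 w(58) — value 58
step 3: e3 r() → 58 — value 58
step 4: e4 w(69) — value 69
step 5: e5 w(80) — value 80
step 6: e6 w(83) — value 83
step 7: e7 r() → 83 — value 83
step 8: e8 r() → 83 — value 83

linearizable — witness: e1 < e2 < e3 < e4 < e5 < e6 < e7 < e8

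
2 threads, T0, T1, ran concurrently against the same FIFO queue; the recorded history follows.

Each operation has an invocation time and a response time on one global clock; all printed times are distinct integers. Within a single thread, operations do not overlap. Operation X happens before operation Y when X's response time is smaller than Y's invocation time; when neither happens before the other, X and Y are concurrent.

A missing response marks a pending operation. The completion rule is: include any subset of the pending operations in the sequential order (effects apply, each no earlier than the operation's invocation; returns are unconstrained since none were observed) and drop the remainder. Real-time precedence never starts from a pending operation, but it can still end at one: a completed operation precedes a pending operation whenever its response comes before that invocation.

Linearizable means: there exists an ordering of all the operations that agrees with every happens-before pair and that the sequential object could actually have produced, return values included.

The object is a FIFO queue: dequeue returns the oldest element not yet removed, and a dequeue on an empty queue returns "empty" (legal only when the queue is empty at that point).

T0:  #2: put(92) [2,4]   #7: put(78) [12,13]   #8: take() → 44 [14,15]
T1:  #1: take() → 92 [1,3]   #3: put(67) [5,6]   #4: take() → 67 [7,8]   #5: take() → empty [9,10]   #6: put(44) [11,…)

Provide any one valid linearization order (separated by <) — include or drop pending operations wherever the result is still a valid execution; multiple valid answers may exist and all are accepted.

after step 1 (#2 put(92)): queue <92>
after step 2 (#1 take() → 92): queue <>
after step 3 (#3 put(67)): queue <67>
after step 4 (#4 take() → 67): queue <>
after step 5 (#5 take() → empty): queue <>
after step 6 (#6 put(44) (pending, included)): queue <44>
after step 7 (#7 put(78)): queue <44,78>
after step 8 (#8 take() → 44): queue <78>

#2 < #1 < #3 < #4 < #5 < #6 < #7 < #8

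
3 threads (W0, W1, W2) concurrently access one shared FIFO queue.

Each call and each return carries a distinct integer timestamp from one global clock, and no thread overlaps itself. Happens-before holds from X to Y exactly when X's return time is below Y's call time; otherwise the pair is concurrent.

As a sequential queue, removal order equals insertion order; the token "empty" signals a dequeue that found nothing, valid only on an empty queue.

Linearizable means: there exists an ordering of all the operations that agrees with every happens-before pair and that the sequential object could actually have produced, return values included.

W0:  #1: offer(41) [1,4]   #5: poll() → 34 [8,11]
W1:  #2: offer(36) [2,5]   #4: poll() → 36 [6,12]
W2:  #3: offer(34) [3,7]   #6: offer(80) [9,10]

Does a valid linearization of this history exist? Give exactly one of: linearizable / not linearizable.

linearizable

one valid linearization: #2, #3, #1, #4, #5, #6
step 1: #2 offer(36) — queue <36>
step 2: #3 offer(34) — queue <36,34>
step 3: #1 offer(41) — queue <36,34,41>
step 4: #4 poll() → 36 — queue <34,41>
step 5: #5 poll() → 34 — queue <41>
step 6: #6 offer(80) — queue <41,80>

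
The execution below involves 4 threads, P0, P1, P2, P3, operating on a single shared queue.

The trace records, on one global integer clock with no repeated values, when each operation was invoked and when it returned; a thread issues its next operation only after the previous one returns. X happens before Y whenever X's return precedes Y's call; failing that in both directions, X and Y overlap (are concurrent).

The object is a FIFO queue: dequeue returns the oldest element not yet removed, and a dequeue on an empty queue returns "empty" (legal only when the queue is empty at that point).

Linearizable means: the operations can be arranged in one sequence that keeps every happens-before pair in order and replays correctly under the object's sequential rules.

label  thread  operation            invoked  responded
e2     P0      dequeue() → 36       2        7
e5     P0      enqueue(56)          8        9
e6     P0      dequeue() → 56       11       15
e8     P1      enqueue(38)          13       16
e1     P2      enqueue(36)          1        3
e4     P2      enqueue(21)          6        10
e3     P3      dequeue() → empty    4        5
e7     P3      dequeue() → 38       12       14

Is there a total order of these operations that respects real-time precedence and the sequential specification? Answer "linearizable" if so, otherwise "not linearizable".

not linearizable

already the first 14 events (up to e7's response at time 14) admit no linearization; the first 13 still do
every one of the 7 real-time-consistent orders over 6 completed queue ops fails the sequential spec
completion choices over the 2 pending operations (e6, e8) were checked; none helps
for example e1, e2, e3, e4, e5, e7 (pending dropped) fails at step 6: e7 dequeue() → 38 is not legal there
for example e1, e2, e3, e5, e4, e7 (pending dropped) fails at step 6: e7 dequeue() → 38 is not legal there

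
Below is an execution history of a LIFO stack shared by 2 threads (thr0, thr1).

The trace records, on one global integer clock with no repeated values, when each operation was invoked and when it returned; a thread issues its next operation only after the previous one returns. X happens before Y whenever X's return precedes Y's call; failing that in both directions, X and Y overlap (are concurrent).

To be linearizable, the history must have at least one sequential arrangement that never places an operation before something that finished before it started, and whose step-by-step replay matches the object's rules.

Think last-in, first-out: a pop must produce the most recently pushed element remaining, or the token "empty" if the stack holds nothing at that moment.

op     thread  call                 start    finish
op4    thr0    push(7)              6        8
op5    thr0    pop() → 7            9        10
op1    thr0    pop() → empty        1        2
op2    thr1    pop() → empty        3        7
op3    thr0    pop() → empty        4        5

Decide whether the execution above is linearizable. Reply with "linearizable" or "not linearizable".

linearizable

witness order: op1, op2, op3, op4, op5
1. op1 pop() → empty, leaving stack <>
2. op2 pop() → empty, leaving stack <>
3. op3 pop() → empty, leaving stack <>
4. op4 push(7), leaving stack <7>
5. op5 pop() → 7, leaving stack <>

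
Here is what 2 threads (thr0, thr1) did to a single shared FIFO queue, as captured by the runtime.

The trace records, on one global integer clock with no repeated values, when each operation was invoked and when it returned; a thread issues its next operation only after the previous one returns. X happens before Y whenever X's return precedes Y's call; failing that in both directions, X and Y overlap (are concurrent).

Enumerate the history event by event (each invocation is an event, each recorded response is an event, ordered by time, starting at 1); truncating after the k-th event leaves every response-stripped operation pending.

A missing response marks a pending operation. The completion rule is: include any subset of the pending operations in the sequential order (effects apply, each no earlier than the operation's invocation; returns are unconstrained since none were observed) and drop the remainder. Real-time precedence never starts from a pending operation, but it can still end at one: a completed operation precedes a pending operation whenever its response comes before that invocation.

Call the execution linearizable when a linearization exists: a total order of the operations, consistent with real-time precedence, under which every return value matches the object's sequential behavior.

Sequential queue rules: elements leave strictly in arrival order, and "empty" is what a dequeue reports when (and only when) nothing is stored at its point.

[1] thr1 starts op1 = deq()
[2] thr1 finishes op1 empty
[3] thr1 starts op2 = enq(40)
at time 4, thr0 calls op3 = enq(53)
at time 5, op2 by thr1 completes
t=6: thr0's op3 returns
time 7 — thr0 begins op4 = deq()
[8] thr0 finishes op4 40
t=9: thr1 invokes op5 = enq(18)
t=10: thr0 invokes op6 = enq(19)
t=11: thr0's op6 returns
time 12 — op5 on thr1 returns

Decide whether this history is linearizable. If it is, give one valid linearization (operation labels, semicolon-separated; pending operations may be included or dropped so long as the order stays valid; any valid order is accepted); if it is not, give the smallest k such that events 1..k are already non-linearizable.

linearizable — witness: op1; op2; op3; op4; op5; op6

after step 1 (op1 deq() → empty): queue <>
after step 2 (op2 enq(40)): queue <40>
after step 3 (op3 enq(53)): queue <40,53>
after step 4 (op4 deq() → 40): queue <53>
after step 5 (op5 enq(18)): queue <53,18>
after step 6 (op6 enq(19)): queue <53,18,19>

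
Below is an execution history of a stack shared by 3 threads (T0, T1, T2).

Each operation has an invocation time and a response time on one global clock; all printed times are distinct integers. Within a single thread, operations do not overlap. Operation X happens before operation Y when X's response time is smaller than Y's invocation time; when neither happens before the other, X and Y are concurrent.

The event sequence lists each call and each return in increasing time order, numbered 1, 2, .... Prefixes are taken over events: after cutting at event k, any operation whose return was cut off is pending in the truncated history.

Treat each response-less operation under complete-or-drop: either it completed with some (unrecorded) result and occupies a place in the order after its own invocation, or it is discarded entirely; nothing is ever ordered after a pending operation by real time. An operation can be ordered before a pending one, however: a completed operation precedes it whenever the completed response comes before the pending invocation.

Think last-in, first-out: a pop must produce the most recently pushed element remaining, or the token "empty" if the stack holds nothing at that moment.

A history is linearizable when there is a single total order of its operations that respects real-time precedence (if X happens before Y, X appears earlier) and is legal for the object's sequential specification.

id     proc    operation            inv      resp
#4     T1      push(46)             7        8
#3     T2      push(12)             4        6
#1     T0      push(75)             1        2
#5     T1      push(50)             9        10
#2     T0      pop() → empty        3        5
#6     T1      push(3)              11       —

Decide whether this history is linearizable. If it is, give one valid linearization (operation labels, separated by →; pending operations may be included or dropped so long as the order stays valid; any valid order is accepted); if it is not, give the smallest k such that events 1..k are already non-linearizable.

not linearizable — minimal violating prefix: 5 events

the violation lands at event 5, #2's response at time 5: events 1..4 linearize, events 1..5 do not
the completed operations (2 total) allow one real-time order; the stack replay rejects it
include/drop combinations of the 1 pending operation (#3) were all tried; none helps
e.g. #1, #2 (pending dropped): illegal at step 2, since #2 pop() → empty cannot apply there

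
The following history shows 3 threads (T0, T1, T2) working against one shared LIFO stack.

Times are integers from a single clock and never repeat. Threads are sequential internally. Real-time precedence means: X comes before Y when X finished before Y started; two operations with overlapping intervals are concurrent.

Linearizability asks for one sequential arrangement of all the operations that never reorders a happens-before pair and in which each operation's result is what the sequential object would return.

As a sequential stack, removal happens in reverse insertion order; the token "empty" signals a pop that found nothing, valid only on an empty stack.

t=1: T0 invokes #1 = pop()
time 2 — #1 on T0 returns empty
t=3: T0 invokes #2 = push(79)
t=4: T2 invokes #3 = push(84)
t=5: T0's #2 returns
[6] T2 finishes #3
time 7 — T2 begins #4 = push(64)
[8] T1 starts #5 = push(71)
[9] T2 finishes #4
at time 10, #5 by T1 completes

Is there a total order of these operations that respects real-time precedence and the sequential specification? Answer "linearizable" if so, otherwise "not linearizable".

one valid linearization: #1, #2, #3, #4, #5
step 1: #1 pop() → empty — stack <>
step 2: #2 push(79) — stack <79>
step 3: #3 push(84) — stack <79,84>
step 4: #4 push(64) — stack <79,84,64>
step 5: #5 push(71) — stack <79,84,64,71>

linearizable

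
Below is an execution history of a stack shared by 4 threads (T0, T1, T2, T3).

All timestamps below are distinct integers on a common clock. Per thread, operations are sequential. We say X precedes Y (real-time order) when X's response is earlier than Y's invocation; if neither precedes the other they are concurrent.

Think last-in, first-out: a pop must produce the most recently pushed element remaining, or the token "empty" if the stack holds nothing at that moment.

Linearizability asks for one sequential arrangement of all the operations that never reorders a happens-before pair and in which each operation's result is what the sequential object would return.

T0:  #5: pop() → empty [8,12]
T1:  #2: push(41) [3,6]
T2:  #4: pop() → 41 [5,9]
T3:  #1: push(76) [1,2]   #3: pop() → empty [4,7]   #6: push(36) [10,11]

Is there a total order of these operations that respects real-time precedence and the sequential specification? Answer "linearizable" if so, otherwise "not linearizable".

the violation lands at event 9, #4's response at time 9: events 1..8 linearize, events 1..9 do not
all 6 real-time-respecting orders fail — 4 completed stack operations, no legal replay
every completion of the 1 pending operation (#5) was checked; none linearizes
one such order, #1, #2, #3, #4 (pending dropped), breaks at step 3 where #3 pop() → empty is illegal
one such order, #1, #2, #4, #3 (pending dropped), breaks at step 4 where #3 pop() → empty is illegal

not linearizable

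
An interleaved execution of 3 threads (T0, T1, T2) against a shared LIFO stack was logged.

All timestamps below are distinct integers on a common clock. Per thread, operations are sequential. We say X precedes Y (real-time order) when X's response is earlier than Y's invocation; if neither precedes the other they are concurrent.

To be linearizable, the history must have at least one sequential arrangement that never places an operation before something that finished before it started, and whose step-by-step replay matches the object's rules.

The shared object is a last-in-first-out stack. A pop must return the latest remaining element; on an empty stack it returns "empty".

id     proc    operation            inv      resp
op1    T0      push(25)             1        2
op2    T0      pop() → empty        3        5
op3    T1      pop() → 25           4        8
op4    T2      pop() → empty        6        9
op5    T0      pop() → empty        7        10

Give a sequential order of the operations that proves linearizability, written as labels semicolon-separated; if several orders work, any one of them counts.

op1; op3; op2; op4; op5

step 1: op1 push(25) — stack <25>
step 2: op3 pop() → 25 — stack <>
step 3: op2 pop() → empty — stack <>
step 4: op4 pop() → empty — stack <>
step 5: op5 pop() → empty — stack <>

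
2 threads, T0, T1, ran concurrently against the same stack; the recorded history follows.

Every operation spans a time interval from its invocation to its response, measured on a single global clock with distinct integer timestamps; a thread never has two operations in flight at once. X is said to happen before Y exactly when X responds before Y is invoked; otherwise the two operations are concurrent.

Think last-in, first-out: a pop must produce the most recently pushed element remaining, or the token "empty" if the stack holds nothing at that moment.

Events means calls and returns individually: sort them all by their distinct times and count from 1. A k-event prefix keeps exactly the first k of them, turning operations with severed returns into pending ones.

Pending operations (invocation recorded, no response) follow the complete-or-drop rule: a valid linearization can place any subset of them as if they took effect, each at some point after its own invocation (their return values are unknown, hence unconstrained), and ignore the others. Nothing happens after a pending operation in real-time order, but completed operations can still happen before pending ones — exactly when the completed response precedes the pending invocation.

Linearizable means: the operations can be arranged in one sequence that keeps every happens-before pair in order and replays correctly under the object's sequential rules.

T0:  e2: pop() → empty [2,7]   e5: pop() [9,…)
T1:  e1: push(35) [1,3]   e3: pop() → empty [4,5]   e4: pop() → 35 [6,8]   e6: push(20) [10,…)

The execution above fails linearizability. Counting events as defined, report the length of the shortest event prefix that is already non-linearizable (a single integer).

7

a valid linearization of events 1..6 exists, for instance e1, e2, e3:
after step 1 (e1 push(35)): stack <35>
after step 2 (e2 pop() (pending, included)): stack <>
after step 3 (e3 pop() → empty): stack <>
adding event 7 (e2 responds at 7) leaves no legal real-time order
completion choices over the 1 pending operation (e4) were checked; none helps
take e1, e2, e3 (pending dropped): step 2 already fails, because e2 pop() → empty cannot occur there
take e1, e3, e2 (pending dropped): step 2 already fails, because e3 pop() → empty cannot occur there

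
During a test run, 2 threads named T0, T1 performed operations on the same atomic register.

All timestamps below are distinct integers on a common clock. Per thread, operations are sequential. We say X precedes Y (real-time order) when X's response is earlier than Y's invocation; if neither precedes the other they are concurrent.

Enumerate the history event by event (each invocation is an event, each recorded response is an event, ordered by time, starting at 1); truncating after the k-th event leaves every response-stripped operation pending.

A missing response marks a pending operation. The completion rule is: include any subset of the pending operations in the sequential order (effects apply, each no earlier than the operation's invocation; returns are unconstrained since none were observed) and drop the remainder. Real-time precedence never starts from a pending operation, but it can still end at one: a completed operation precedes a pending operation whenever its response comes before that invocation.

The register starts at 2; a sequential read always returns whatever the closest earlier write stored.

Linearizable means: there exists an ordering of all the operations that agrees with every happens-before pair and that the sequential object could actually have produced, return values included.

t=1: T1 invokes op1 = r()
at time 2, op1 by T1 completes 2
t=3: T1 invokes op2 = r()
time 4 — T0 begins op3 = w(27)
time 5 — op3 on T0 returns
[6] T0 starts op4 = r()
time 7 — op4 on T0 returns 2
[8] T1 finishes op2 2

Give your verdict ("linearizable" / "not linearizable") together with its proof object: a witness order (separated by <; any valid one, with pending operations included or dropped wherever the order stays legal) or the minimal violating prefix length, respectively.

through event 6 a valid linearization exists; event 7 (op4 responding at time 7) ends that
one real-time candidate order over the 3 completed operations — the atomic register replay rejects it
include/drop combinations of the 1 pending operation (op2) were all tried; none helps
e.g. op1, op3, op4 (pending dropped): illegal at step 3, since op4 r() → 2 cannot apply there

not linearizable — minimal violating prefix: 7 events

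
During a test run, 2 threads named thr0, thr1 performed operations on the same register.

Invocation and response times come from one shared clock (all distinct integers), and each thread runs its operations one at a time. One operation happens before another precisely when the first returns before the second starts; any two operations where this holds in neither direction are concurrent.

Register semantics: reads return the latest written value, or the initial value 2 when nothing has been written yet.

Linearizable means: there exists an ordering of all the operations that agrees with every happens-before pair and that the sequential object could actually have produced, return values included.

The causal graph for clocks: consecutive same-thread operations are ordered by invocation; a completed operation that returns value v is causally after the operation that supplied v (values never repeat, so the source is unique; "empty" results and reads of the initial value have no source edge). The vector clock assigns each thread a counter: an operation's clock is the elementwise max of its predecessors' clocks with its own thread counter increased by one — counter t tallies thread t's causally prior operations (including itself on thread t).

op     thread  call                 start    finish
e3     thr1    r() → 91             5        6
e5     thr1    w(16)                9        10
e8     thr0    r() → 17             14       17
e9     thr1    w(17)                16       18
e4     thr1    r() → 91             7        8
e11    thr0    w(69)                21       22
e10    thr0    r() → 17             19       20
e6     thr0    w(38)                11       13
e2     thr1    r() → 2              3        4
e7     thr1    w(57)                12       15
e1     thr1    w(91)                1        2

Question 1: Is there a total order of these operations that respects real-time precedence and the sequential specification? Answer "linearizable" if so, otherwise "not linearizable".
not linearizable

the violation lands at event 4, e2's response at time 4: events 1..3 linearize, events 1..4 do not
one real-time candidate order over the 2 completed operations — the register replay rejects it
e.g. e1, e2: illegal at step 2, since e2 r() → 2 cannot apply there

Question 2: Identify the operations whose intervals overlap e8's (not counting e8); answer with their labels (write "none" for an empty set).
e7, e9

concurrent with e8 ([14,17]): every op whose interval crosses 14..17
e1 [1,2]: before
e2 [3,4]: before
e3 [5,6]: before
e4 [7,8]: before
e5 [9,10]: before
e6 [11,13]: before
e7 [12,15]: concurrent
e9 [16,18]: concurrent
e10 [19,20]: after
e11 [21,22]: after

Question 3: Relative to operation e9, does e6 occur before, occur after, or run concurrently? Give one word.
before

e6 spans [11,13], e9 spans [16,18]
resp(e6)=13 < inv(e9)=16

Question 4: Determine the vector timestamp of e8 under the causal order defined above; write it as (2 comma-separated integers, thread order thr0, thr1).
(2, 7)

e1, invoked 1, has no incoming edges; only thr1's bump applies → (0, 1)
e6, invoked 11, has no incoming edges; only thr0's bump applies → (1, 0)
merge at e2 (invoked 3): VC(e1)=(0, 1), own-thread bump on thr1 → (0, 2)
merge at e3 (invoked 5): VC(e1)=(0, 1), VC(e2)=(0, 2), own-thread bump on thr1 → (0, 3)
merge at e4 (invoked 7): VC(e1)=(0, 1), VC(e3)=(0, 3), own-thread bump on thr1 → (0, 4)
merge at e5 (invoked 9): VC(e4)=(0, 4), own-thread bump on thr1 → (0, 5)
merge at e7 (invoked 12): VC(e5)=(0, 5), own-thread bump on thr1 → (0, 6)
merge at e9 (invoked 16): VC(e7)=(0, 6), own-thread bump on thr1 → (0, 7)
merge at e8 (invoked 14): VC(e6)=(1, 0), VC(e9)=(0, 7), own-thread bump on thr0 → (2, 7)
merge at e10 (invoked 19): VC(e8)=(2, 7), VC(e9)=(0, 7), own-thread bump on thr0 → (3, 7)
merge at e11 (invoked 21): VC(e10)=(3, 7), own-thread bump on thr0 → (4, 7)
target: VC(e8) = (2, 7)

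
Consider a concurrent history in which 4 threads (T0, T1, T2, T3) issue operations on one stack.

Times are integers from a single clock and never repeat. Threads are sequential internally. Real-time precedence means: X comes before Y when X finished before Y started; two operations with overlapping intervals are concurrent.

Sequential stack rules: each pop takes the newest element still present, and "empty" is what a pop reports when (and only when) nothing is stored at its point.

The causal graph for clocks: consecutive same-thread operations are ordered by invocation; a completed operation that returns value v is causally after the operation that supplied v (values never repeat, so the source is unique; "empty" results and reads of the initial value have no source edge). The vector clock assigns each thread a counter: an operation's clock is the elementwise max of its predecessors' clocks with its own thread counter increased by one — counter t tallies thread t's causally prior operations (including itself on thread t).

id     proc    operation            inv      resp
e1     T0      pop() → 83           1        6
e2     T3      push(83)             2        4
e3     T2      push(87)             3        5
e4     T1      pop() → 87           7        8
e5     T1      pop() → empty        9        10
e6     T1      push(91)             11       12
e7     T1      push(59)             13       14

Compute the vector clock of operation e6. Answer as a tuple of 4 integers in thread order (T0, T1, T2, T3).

(0, 3, 1, 0)

e2 (invocation 2): nothing precedes it; T3's component alone gives (0, 0, 0, 1)
e3 (invocation 3): nothing precedes it; T2's component alone gives (0, 0, 1, 0)
e4 (invocation 7): componentwise max over VC(e3)=(0, 0, 1, 0), +1 at T1, giving (0, 1, 1, 0)
e1 (invocation 1): componentwise max over VC(e2)=(0, 0, 0, 1), +1 at T0, giving (1, 0, 0, 1)
e5 (invocation 9): componentwise max over VC(e4)=(0, 1, 1, 0), +1 at T1, giving (0, 2, 1, 0)
e6 (invocation 11): componentwise max over VC(e5)=(0, 2, 1, 0), +1 at T1, giving (0, 3, 1, 0)
e7 (invocation 13): componentwise max over VC(e6)=(0, 3, 1, 0), +1 at T1, giving (0, 4, 1, 0)
target: VC(e6) = (0, 3, 1, 0)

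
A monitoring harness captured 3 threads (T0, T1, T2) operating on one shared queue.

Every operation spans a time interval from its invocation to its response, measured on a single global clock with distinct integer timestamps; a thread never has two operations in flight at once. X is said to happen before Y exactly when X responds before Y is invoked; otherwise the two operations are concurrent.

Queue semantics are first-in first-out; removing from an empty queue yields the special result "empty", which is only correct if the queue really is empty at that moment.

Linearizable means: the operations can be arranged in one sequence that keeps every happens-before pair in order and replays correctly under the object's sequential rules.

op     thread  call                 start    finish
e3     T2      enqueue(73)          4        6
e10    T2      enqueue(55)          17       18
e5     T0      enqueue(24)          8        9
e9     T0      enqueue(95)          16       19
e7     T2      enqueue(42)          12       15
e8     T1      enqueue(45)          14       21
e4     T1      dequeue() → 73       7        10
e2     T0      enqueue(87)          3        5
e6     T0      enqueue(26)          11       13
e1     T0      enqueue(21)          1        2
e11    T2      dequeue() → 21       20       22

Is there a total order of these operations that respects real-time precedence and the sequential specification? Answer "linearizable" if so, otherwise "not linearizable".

already the first 10 events (up to e4's response at time 10) admit no linearization; the first 9 still do
the 5 completed operations admit 4 real-time orders; each fails the queue replay
for example e1, e2, e3, e4, e5 fails at step 4: e4 dequeue() → 73 is not legal there
for example e1, e2, e3, e5, e4 fails at step 5: e4 dequeue() → 73 is not legal there

not linearizable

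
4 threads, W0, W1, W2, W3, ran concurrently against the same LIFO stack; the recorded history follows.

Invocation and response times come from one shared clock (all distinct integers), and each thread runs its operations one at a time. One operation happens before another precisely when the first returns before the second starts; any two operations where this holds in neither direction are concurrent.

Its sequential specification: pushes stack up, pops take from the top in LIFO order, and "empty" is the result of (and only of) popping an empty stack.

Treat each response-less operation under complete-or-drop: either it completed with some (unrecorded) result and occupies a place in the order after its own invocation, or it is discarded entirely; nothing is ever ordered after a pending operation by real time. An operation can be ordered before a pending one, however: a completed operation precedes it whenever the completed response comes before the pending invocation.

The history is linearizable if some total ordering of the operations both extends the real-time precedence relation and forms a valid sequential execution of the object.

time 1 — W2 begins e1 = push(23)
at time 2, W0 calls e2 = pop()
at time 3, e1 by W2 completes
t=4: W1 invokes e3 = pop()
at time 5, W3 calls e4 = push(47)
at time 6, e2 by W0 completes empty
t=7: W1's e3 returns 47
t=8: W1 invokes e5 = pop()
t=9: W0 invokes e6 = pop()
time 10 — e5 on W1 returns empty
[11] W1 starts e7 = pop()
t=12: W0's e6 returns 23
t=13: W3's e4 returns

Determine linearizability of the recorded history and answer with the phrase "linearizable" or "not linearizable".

one valid linearization: e2, e1, e4, e3, e6, e5
step 1: e2 pop() → empty — stack <>
step 2: e1 push(23) — stack <23>
step 3: e4 push(47) — stack <23,47>
step 4: e3 pop() → 47 — stack <23>
step 5: e6 pop() → 23 — stack <>
step 6: e5 pop() → empty — stack <>

linearizable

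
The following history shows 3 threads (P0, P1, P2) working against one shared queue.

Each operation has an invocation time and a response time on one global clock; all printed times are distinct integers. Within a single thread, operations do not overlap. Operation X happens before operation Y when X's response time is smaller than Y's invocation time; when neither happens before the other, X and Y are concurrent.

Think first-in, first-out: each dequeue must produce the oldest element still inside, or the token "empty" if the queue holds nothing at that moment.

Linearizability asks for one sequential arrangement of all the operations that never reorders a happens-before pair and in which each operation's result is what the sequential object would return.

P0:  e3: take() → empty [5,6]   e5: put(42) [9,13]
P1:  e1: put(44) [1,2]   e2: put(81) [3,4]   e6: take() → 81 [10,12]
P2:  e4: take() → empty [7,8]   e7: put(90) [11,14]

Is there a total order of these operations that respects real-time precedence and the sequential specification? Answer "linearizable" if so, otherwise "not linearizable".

events 1..5 are fine; event 6 — the response of e3 at time 6 — makes the prefix non-linearizable
exhaustive check: the 3 completed queue ops admit one real-time order; illegal
sample order e1, e2, e3 stalls at step 3 — e3 take() → empty has no legal effect

not linearizable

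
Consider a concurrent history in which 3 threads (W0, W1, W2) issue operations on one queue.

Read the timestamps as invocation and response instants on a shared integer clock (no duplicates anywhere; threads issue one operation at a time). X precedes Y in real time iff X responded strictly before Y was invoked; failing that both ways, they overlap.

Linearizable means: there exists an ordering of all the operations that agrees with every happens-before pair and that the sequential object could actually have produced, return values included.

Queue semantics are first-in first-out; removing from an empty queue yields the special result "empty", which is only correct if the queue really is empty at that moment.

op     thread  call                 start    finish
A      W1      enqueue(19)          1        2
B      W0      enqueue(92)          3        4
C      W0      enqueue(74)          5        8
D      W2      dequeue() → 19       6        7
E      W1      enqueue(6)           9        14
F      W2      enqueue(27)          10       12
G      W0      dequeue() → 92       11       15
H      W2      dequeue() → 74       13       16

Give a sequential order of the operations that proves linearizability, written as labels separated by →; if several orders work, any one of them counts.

after step 1 (A enqueue(19)): queue <19>
after step 2 (B enqueue(92)): queue <19,92>
after step 3 (C enqueue(74)): queue <19,92,74>
after step 4 (D dequeue() → 19): queue <92,74>
after step 5 (E enqueue(6)): queue <92,74,6>
after step 6 (F enqueue(27)): queue <92,74,6,27>
after step 7 (G dequeue() → 92): queue <74,6,27>
after step 8 (H dequeue() → 74): queue <6,27>

A → B → C → D → E → F → G → H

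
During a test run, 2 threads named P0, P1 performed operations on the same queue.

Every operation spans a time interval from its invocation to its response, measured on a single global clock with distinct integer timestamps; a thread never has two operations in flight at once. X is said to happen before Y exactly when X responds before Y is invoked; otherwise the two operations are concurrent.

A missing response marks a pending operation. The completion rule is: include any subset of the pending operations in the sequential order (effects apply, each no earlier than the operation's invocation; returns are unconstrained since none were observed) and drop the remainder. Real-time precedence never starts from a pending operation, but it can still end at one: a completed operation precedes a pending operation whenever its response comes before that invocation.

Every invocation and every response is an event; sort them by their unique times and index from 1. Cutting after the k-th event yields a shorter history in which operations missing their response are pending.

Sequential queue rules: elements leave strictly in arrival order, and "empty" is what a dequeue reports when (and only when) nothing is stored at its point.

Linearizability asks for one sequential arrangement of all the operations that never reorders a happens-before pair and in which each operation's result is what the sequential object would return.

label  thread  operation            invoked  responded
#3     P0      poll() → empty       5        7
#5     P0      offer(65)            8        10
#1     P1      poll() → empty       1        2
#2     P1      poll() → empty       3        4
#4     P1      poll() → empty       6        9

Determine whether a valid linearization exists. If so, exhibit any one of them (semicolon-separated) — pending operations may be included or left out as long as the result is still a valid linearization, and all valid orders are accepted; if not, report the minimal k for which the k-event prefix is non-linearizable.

linearizable — witness: #1; #2; #3; #4; #5

after step 1 (#1 poll() → empty): queue <>
after step 2 (#2 poll() → empty): queue <>
after step 3 (#3 poll() → empty): queue <>
after step 4 (#4 poll() → empty): queue <>
after step 5 (#5 offer(65)): queue <65>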